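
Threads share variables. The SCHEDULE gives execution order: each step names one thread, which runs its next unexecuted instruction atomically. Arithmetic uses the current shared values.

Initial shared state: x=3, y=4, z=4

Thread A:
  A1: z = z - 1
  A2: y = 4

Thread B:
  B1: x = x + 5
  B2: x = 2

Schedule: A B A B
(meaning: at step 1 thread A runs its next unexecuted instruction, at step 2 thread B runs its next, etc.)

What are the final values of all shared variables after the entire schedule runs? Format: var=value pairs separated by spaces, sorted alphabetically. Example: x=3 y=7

Step 1: thread A executes A1 (z = z - 1). Shared: x=3 y=4 z=3. PCs: A@1 B@0
Step 2: thread B executes B1 (x = x + 5). Shared: x=8 y=4 z=3. PCs: A@1 B@1
Step 3: thread A executes A2 (y = 4). Shared: x=8 y=4 z=3. PCs: A@2 B@1
Step 4: thread B executes B2 (x = 2). Shared: x=2 y=4 z=3. PCs: A@2 B@2

Answer: x=2 y=4 z=3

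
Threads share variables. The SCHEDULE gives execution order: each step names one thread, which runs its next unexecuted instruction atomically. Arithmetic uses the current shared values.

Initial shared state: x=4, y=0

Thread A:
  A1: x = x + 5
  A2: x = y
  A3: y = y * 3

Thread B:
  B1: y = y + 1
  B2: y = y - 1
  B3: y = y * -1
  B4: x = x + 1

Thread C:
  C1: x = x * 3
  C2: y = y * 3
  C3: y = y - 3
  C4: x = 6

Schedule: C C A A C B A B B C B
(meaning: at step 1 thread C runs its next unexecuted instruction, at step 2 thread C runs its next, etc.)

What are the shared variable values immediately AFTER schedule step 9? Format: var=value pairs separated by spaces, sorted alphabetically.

Answer: x=0 y=7

Derivation:
Step 1: thread C executes C1 (x = x * 3). Shared: x=12 y=0. PCs: A@0 B@0 C@1
Step 2: thread C executes C2 (y = y * 3). Shared: x=12 y=0. PCs: A@0 B@0 C@2
Step 3: thread A executes A1 (x = x + 5). Shared: x=17 y=0. PCs: A@1 B@0 C@2
Step 4: thread A executes A2 (x = y). Shared: x=0 y=0. PCs: A@2 B@0 C@2
Step 5: thread C executes C3 (y = y - 3). Shared: x=0 y=-3. PCs: A@2 B@0 C@3
Step 6: thread B executes B1 (y = y + 1). Shared: x=0 y=-2. PCs: A@2 B@1 C@3
Step 7: thread A executes A3 (y = y * 3). Shared: x=0 y=-6. PCs: A@3 B@1 C@3
Step 8: thread B executes B2 (y = y - 1). Shared: x=0 y=-7. PCs: A@3 B@2 C@3
Step 9: thread B executes B3 (y = y * -1). Shared: x=0 y=7. PCs: A@3 B@3 C@3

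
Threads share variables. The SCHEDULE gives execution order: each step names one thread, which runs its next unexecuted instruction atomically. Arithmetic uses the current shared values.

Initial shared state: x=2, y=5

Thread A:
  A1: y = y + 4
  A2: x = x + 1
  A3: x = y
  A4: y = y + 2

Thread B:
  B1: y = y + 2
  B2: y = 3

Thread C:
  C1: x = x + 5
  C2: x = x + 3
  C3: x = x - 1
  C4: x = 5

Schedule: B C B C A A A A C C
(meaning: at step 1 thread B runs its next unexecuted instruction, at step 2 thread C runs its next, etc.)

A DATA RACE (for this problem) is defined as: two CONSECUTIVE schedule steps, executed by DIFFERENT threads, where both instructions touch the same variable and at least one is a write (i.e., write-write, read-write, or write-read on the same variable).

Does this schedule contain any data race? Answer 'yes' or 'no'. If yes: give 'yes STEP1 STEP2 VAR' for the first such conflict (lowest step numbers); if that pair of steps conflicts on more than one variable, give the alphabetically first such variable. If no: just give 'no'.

Answer: no

Derivation:
Steps 1,2: B(r=y,w=y) vs C(r=x,w=x). No conflict.
Steps 2,3: C(r=x,w=x) vs B(r=-,w=y). No conflict.
Steps 3,4: B(r=-,w=y) vs C(r=x,w=x). No conflict.
Steps 4,5: C(r=x,w=x) vs A(r=y,w=y). No conflict.
Steps 5,6: same thread (A). No race.
Steps 6,7: same thread (A). No race.
Steps 7,8: same thread (A). No race.
Steps 8,9: A(r=y,w=y) vs C(r=x,w=x). No conflict.
Steps 9,10: same thread (C). No race.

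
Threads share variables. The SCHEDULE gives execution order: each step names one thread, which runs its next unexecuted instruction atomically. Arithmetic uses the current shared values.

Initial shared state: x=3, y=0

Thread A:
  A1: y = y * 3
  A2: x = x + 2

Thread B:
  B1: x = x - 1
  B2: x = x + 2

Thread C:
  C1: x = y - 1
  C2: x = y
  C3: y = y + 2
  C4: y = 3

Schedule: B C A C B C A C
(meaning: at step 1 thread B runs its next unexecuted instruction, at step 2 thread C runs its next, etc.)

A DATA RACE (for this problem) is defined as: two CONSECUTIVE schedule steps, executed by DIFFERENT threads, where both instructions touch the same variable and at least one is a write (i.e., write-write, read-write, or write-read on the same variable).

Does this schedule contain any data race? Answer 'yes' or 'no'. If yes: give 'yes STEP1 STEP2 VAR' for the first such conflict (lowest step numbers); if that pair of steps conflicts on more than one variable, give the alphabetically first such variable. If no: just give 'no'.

Steps 1,2: B(x = x - 1) vs C(x = y - 1). RACE on x (W-W).
Steps 2,3: C(x = y - 1) vs A(y = y * 3). RACE on y (R-W).
Steps 3,4: A(y = y * 3) vs C(x = y). RACE on y (W-R).
Steps 4,5: C(x = y) vs B(x = x + 2). RACE on x (W-W).
Steps 5,6: B(r=x,w=x) vs C(r=y,w=y). No conflict.
Steps 6,7: C(r=y,w=y) vs A(r=x,w=x). No conflict.
Steps 7,8: A(r=x,w=x) vs C(r=-,w=y). No conflict.
First conflict at steps 1,2.

Answer: yes 1 2 x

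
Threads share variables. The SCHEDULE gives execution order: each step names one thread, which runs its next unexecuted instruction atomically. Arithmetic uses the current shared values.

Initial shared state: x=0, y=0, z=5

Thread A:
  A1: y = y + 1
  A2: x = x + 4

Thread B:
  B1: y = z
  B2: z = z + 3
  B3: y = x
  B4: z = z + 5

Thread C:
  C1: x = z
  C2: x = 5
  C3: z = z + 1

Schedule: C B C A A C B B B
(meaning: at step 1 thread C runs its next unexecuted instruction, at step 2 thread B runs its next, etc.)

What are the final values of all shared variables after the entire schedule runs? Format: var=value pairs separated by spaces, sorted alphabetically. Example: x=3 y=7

Answer: x=9 y=9 z=14

Derivation:
Step 1: thread C executes C1 (x = z). Shared: x=5 y=0 z=5. PCs: A@0 B@0 C@1
Step 2: thread B executes B1 (y = z). Shared: x=5 y=5 z=5. PCs: A@0 B@1 C@1
Step 3: thread C executes C2 (x = 5). Shared: x=5 y=5 z=5. PCs: A@0 B@1 C@2
Step 4: thread A executes A1 (y = y + 1). Shared: x=5 y=6 z=5. PCs: A@1 B@1 C@2
Step 5: thread A executes A2 (x = x + 4). Shared: x=9 y=6 z=5. PCs: A@2 B@1 C@2
Step 6: thread C executes C3 (z = z + 1). Shared: x=9 y=6 z=6. PCs: A@2 B@1 C@3
Step 7: thread B executes B2 (z = z + 3). Shared: x=9 y=6 z=9. PCs: A@2 B@2 C@3
Step 8: thread B executes B3 (y = x). Shared: x=9 y=9 z=9. PCs: A@2 B@3 C@3
Step 9: thread B executes B4 (z = z + 5). Shared: x=9 y=9 z=14. PCs: A@2 B@4 C@3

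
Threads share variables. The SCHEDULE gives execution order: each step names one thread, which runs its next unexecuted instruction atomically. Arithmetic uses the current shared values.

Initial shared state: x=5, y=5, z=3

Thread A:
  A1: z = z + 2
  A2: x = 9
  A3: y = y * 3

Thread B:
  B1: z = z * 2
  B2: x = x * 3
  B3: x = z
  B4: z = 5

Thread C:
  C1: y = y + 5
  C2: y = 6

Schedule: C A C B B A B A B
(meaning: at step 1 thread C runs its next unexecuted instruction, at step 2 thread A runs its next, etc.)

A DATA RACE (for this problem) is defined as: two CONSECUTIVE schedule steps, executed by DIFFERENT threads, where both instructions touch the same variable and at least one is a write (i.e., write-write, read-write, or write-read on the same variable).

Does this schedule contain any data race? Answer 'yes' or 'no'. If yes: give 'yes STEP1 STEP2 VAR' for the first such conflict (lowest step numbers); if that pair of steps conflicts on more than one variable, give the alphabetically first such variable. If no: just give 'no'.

Answer: yes 5 6 x

Derivation:
Steps 1,2: C(r=y,w=y) vs A(r=z,w=z). No conflict.
Steps 2,3: A(r=z,w=z) vs C(r=-,w=y). No conflict.
Steps 3,4: C(r=-,w=y) vs B(r=z,w=z). No conflict.
Steps 4,5: same thread (B). No race.
Steps 5,6: B(x = x * 3) vs A(x = 9). RACE on x (W-W).
Steps 6,7: A(x = 9) vs B(x = z). RACE on x (W-W).
Steps 7,8: B(r=z,w=x) vs A(r=y,w=y). No conflict.
Steps 8,9: A(r=y,w=y) vs B(r=-,w=z). No conflict.
First conflict at steps 5,6.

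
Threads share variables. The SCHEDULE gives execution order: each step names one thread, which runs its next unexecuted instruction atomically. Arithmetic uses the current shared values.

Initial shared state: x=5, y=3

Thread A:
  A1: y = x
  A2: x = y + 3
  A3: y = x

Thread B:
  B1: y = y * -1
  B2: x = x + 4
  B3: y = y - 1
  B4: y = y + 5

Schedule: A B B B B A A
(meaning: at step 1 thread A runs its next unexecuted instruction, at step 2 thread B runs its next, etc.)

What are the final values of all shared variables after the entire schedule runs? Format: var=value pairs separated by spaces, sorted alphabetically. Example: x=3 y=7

Step 1: thread A executes A1 (y = x). Shared: x=5 y=5. PCs: A@1 B@0
Step 2: thread B executes B1 (y = y * -1). Shared: x=5 y=-5. PCs: A@1 B@1
Step 3: thread B executes B2 (x = x + 4). Shared: x=9 y=-5. PCs: A@1 B@2
Step 4: thread B executes B3 (y = y - 1). Shared: x=9 y=-6. PCs: A@1 B@3
Step 5: thread B executes B4 (y = y + 5). Shared: x=9 y=-1. PCs: A@1 B@4
Step 6: thread A executes A2 (x = y + 3). Shared: x=2 y=-1. PCs: A@2 B@4
Step 7: thread A executes A3 (y = x). Shared: x=2 y=2. PCs: A@3 B@4

Answer: x=2 y=2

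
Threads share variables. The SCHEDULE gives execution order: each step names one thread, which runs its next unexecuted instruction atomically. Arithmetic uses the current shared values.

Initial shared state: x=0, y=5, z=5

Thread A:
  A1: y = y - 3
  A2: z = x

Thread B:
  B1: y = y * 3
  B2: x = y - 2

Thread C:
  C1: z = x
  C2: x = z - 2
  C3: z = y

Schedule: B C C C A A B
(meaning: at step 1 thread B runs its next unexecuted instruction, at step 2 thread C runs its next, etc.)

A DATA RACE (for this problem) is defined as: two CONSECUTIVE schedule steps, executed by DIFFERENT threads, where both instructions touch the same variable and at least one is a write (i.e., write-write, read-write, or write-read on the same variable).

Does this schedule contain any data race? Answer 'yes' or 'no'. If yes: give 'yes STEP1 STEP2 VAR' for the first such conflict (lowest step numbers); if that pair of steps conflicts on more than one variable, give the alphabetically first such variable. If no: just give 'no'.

Steps 1,2: B(r=y,w=y) vs C(r=x,w=z). No conflict.
Steps 2,3: same thread (C). No race.
Steps 3,4: same thread (C). No race.
Steps 4,5: C(z = y) vs A(y = y - 3). RACE on y (R-W).
Steps 5,6: same thread (A). No race.
Steps 6,7: A(z = x) vs B(x = y - 2). RACE on x (R-W).
First conflict at steps 4,5.

Answer: yes 4 5 y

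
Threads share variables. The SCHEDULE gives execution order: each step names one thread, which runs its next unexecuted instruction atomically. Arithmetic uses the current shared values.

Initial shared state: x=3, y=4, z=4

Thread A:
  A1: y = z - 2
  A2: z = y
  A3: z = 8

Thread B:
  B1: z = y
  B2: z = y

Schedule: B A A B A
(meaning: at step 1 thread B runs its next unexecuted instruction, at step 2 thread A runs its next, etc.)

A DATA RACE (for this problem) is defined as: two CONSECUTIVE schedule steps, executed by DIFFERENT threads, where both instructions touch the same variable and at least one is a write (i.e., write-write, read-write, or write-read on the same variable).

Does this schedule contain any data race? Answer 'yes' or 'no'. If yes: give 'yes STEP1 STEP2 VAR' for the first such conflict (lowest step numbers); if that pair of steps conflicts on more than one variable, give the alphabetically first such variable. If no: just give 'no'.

Answer: yes 1 2 y

Derivation:
Steps 1,2: B(z = y) vs A(y = z - 2). RACE on y (R-W), z (W-R). Multiple vars; alphabetically first is y.
Steps 2,3: same thread (A). No race.
Steps 3,4: A(z = y) vs B(z = y). RACE on z (W-W).
Steps 4,5: B(z = y) vs A(z = 8). RACE on z (W-W).
First conflict at steps 1,2.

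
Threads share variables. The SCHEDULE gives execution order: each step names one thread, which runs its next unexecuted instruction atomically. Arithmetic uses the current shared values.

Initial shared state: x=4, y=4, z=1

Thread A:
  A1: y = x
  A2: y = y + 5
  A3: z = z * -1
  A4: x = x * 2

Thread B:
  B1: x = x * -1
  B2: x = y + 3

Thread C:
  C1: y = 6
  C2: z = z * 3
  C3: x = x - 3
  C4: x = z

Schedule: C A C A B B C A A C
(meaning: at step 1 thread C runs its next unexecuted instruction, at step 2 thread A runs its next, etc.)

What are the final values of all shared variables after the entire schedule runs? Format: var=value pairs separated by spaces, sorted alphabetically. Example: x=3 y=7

Step 1: thread C executes C1 (y = 6). Shared: x=4 y=6 z=1. PCs: A@0 B@0 C@1
Step 2: thread A executes A1 (y = x). Shared: x=4 y=4 z=1. PCs: A@1 B@0 C@1
Step 3: thread C executes C2 (z = z * 3). Shared: x=4 y=4 z=3. PCs: A@1 B@0 C@2
Step 4: thread A executes A2 (y = y + 5). Shared: x=4 y=9 z=3. PCs: A@2 B@0 C@2
Step 5: thread B executes B1 (x = x * -1). Shared: x=-4 y=9 z=3. PCs: A@2 B@1 C@2
Step 6: thread B executes B2 (x = y + 3). Shared: x=12 y=9 z=3. PCs: A@2 B@2 C@2
Step 7: thread C executes C3 (x = x - 3). Shared: x=9 y=9 z=3. PCs: A@2 B@2 C@3
Step 8: thread A executes A3 (z = z * -1). Shared: x=9 y=9 z=-3. PCs: A@3 B@2 C@3
Step 9: thread A executes A4 (x = x * 2). Shared: x=18 y=9 z=-3. PCs: A@4 B@2 C@3
Step 10: thread C executes C4 (x = z). Shared: x=-3 y=9 z=-3. PCs: A@4 B@2 C@4

Answer: x=-3 y=9 z=-3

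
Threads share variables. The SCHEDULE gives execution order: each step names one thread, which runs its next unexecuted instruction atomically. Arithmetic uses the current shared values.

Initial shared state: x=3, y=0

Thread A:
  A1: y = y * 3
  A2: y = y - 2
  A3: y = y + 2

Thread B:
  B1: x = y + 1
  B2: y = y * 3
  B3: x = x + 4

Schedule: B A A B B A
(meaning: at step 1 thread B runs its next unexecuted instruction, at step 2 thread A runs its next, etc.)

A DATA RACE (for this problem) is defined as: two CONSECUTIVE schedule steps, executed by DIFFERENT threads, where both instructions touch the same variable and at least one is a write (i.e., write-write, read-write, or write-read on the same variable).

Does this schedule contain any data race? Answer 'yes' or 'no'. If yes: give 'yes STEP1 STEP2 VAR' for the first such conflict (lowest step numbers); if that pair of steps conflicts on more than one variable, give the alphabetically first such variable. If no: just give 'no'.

Steps 1,2: B(x = y + 1) vs A(y = y * 3). RACE on y (R-W).
Steps 2,3: same thread (A). No race.
Steps 3,4: A(y = y - 2) vs B(y = y * 3). RACE on y (W-W).
Steps 4,5: same thread (B). No race.
Steps 5,6: B(r=x,w=x) vs A(r=y,w=y). No conflict.
First conflict at steps 1,2.

Answer: yes 1 2 y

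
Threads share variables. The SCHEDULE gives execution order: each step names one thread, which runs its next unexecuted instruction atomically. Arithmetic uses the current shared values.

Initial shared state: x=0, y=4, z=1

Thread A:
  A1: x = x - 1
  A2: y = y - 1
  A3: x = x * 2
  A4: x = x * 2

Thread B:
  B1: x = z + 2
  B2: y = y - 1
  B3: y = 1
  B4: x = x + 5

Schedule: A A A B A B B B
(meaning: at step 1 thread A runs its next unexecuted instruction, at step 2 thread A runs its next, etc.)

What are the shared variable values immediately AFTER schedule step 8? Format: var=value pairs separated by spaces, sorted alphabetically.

Answer: x=11 y=1 z=1

Derivation:
Step 1: thread A executes A1 (x = x - 1). Shared: x=-1 y=4 z=1. PCs: A@1 B@0
Step 2: thread A executes A2 (y = y - 1). Shared: x=-1 y=3 z=1. PCs: A@2 B@0
Step 3: thread A executes A3 (x = x * 2). Shared: x=-2 y=3 z=1. PCs: A@3 B@0
Step 4: thread B executes B1 (x = z + 2). Shared: x=3 y=3 z=1. PCs: A@3 B@1
Step 5: thread A executes A4 (x = x * 2). Shared: x=6 y=3 z=1. PCs: A@4 B@1
Step 6: thread B executes B2 (y = y - 1). Shared: x=6 y=2 z=1. PCs: A@4 B@2
Step 7: thread B executes B3 (y = 1). Shared: x=6 y=1 z=1. PCs: A@4 B@3
Step 8: thread B executes B4 (x = x + 5). Shared: x=11 y=1 z=1. PCs: A@4 B@4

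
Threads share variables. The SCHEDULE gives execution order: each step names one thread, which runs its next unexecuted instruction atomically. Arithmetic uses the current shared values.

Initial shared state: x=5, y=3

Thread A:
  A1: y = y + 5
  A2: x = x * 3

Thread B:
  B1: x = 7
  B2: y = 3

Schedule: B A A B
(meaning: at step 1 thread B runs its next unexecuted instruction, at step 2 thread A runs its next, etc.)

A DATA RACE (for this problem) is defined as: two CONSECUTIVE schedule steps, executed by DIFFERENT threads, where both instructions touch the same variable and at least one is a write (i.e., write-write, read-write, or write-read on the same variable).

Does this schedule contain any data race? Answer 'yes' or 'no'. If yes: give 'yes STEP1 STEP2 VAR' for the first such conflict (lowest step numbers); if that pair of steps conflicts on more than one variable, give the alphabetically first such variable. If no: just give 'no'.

Steps 1,2: B(r=-,w=x) vs A(r=y,w=y). No conflict.
Steps 2,3: same thread (A). No race.
Steps 3,4: A(r=x,w=x) vs B(r=-,w=y). No conflict.

Answer: no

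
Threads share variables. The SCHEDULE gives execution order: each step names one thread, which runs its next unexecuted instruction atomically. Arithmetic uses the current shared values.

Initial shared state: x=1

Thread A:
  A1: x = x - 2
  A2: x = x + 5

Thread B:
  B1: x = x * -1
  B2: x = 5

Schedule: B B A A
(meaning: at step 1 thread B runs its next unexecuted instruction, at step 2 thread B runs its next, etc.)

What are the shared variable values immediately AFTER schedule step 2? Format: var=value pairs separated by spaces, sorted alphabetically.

Step 1: thread B executes B1 (x = x * -1). Shared: x=-1. PCs: A@0 B@1
Step 2: thread B executes B2 (x = 5). Shared: x=5. PCs: A@0 B@2

Answer: x=5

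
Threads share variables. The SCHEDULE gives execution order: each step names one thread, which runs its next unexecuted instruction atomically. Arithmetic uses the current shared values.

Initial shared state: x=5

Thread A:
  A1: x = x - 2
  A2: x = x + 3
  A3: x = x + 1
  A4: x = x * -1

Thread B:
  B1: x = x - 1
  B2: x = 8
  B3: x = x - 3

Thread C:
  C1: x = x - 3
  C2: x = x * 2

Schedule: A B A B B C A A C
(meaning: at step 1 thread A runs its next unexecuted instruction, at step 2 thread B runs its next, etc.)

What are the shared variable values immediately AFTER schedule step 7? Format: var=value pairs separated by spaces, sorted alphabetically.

Step 1: thread A executes A1 (x = x - 2). Shared: x=3. PCs: A@1 B@0 C@0
Step 2: thread B executes B1 (x = x - 1). Shared: x=2. PCs: A@1 B@1 C@0
Step 3: thread A executes A2 (x = x + 3). Shared: x=5. PCs: A@2 B@1 C@0
Step 4: thread B executes B2 (x = 8). Shared: x=8. PCs: A@2 B@2 C@0
Step 5: thread B executes B3 (x = x - 3). Shared: x=5. PCs: A@2 B@3 C@0
Step 6: thread C executes C1 (x = x - 3). Shared: x=2. PCs: A@2 B@3 C@1
Step 7: thread A executes A3 (x = x + 1). Shared: x=3. PCs: A@3 B@3 C@1

Answer: x=3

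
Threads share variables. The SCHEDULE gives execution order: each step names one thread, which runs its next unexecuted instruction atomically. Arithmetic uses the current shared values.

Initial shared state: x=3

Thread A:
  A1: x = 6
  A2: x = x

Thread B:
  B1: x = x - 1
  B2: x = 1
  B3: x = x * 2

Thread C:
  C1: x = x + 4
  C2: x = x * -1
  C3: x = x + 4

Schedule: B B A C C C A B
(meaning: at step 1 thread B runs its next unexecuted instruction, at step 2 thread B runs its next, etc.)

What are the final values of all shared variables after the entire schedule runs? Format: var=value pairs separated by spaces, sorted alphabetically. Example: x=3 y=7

Step 1: thread B executes B1 (x = x - 1). Shared: x=2. PCs: A@0 B@1 C@0
Step 2: thread B executes B2 (x = 1). Shared: x=1. PCs: A@0 B@2 C@0
Step 3: thread A executes A1 (x = 6). Shared: x=6. PCs: A@1 B@2 C@0
Step 4: thread C executes C1 (x = x + 4). Shared: x=10. PCs: A@1 B@2 C@1
Step 5: thread C executes C2 (x = x * -1). Shared: x=-10. PCs: A@1 B@2 C@2
Step 6: thread C executes C3 (x = x + 4). Shared: x=-6. PCs: A@1 B@2 C@3
Step 7: thread A executes A2 (x = x). Shared: x=-6. PCs: A@2 B@2 C@3
Step 8: thread B executes B3 (x = x * 2). Shared: x=-12. PCs: A@2 B@3 C@3

Answer: x=-12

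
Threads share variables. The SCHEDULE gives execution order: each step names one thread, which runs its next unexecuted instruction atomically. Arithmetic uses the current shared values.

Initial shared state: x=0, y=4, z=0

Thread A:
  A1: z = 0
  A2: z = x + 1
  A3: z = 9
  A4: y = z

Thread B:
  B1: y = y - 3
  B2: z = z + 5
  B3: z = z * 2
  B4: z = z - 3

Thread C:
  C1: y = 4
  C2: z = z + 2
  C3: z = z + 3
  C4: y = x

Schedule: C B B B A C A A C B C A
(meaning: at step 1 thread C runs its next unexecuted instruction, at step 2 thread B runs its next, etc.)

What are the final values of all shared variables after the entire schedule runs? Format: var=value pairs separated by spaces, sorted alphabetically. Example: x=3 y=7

Step 1: thread C executes C1 (y = 4). Shared: x=0 y=4 z=0. PCs: A@0 B@0 C@1
Step 2: thread B executes B1 (y = y - 3). Shared: x=0 y=1 z=0. PCs: A@0 B@1 C@1
Step 3: thread B executes B2 (z = z + 5). Shared: x=0 y=1 z=5. PCs: A@0 B@2 C@1
Step 4: thread B executes B3 (z = z * 2). Shared: x=0 y=1 z=10. PCs: A@0 B@3 C@1
Step 5: thread A executes A1 (z = 0). Shared: x=0 y=1 z=0. PCs: A@1 B@3 C@1
Step 6: thread C executes C2 (z = z + 2). Shared: x=0 y=1 z=2. PCs: A@1 B@3 C@2
Step 7: thread A executes A2 (z = x + 1). Shared: x=0 y=1 z=1. PCs: A@2 B@3 C@2
Step 8: thread A executes A3 (z = 9). Shared: x=0 y=1 z=9. PCs: A@3 B@3 C@2
Step 9: thread C executes C3 (z = z + 3). Shared: x=0 y=1 z=12. PCs: A@3 B@3 C@3
Step 10: thread B executes B4 (z = z - 3). Shared: x=0 y=1 z=9. PCs: A@3 B@4 C@3
Step 11: thread C executes C4 (y = x). Shared: x=0 y=0 z=9. PCs: A@3 B@4 C@4
Step 12: thread A executes A4 (y = z). Shared: x=0 y=9 z=9. PCs: A@4 B@4 C@4

Answer: x=0 y=9 z=9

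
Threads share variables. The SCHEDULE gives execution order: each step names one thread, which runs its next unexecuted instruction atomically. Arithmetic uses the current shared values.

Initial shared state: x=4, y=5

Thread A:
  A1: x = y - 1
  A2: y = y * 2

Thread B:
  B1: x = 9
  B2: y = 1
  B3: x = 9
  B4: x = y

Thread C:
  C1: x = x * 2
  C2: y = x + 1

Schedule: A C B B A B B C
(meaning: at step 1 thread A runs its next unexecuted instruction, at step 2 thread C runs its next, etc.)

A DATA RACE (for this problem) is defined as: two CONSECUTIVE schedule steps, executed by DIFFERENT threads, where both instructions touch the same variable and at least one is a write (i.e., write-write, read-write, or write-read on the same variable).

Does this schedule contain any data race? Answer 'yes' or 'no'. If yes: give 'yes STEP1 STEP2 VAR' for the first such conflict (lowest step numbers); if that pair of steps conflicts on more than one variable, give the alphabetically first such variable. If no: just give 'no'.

Steps 1,2: A(x = y - 1) vs C(x = x * 2). RACE on x (W-W).
Steps 2,3: C(x = x * 2) vs B(x = 9). RACE on x (W-W).
Steps 3,4: same thread (B). No race.
Steps 4,5: B(y = 1) vs A(y = y * 2). RACE on y (W-W).
Steps 5,6: A(r=y,w=y) vs B(r=-,w=x). No conflict.
Steps 6,7: same thread (B). No race.
Steps 7,8: B(x = y) vs C(y = x + 1). RACE on x (W-R), y (R-W). Multiple vars; alphabetically first is x.
First conflict at steps 1,2.

Answer: yes 1 2 x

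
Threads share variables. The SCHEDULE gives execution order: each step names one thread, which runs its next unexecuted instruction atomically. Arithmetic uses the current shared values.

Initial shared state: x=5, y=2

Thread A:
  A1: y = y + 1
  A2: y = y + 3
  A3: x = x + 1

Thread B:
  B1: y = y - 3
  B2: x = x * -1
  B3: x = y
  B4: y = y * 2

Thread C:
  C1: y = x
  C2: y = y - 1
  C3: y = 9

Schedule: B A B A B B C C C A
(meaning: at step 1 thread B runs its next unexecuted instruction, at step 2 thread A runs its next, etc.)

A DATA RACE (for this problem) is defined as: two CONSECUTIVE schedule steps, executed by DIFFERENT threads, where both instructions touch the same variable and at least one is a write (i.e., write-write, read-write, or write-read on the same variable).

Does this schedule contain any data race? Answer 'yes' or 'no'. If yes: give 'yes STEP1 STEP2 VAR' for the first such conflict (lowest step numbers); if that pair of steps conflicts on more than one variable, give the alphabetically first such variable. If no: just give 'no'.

Steps 1,2: B(y = y - 3) vs A(y = y + 1). RACE on y (W-W).
Steps 2,3: A(r=y,w=y) vs B(r=x,w=x). No conflict.
Steps 3,4: B(r=x,w=x) vs A(r=y,w=y). No conflict.
Steps 4,5: A(y = y + 3) vs B(x = y). RACE on y (W-R).
Steps 5,6: same thread (B). No race.
Steps 6,7: B(y = y * 2) vs C(y = x). RACE on y (W-W).
Steps 7,8: same thread (C). No race.
Steps 8,9: same thread (C). No race.
Steps 9,10: C(r=-,w=y) vs A(r=x,w=x). No conflict.
First conflict at steps 1,2.

Answer: yes 1 2 y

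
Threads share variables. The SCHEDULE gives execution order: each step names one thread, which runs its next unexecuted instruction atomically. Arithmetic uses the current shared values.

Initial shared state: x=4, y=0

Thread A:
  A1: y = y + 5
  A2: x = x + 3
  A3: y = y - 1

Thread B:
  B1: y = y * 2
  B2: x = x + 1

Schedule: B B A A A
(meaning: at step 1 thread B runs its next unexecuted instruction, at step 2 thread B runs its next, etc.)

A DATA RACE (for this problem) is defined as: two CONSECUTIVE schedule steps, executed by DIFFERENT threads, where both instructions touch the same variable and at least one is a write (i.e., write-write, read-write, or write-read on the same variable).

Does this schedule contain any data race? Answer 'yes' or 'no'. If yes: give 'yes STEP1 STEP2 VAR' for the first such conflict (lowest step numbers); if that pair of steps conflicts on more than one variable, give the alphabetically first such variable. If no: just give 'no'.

Answer: no

Derivation:
Steps 1,2: same thread (B). No race.
Steps 2,3: B(r=x,w=x) vs A(r=y,w=y). No conflict.
Steps 3,4: same thread (A). No race.
Steps 4,5: same thread (A). No race.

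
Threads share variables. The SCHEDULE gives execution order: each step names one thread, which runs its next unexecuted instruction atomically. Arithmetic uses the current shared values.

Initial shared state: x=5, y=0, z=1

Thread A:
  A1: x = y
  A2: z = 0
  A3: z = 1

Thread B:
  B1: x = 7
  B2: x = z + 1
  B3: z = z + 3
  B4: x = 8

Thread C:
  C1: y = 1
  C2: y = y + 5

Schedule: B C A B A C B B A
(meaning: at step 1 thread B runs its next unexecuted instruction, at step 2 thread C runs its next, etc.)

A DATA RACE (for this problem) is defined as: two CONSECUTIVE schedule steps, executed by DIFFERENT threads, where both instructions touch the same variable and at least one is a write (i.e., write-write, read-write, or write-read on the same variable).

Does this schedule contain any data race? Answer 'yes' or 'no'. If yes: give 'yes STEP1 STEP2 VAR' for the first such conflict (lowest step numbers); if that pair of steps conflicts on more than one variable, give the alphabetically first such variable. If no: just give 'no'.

Steps 1,2: B(r=-,w=x) vs C(r=-,w=y). No conflict.
Steps 2,3: C(y = 1) vs A(x = y). RACE on y (W-R).
Steps 3,4: A(x = y) vs B(x = z + 1). RACE on x (W-W).
Steps 4,5: B(x = z + 1) vs A(z = 0). RACE on z (R-W).
Steps 5,6: A(r=-,w=z) vs C(r=y,w=y). No conflict.
Steps 6,7: C(r=y,w=y) vs B(r=z,w=z). No conflict.
Steps 7,8: same thread (B). No race.
Steps 8,9: B(r=-,w=x) vs A(r=-,w=z). No conflict.
First conflict at steps 2,3.

Answer: yes 2 3 y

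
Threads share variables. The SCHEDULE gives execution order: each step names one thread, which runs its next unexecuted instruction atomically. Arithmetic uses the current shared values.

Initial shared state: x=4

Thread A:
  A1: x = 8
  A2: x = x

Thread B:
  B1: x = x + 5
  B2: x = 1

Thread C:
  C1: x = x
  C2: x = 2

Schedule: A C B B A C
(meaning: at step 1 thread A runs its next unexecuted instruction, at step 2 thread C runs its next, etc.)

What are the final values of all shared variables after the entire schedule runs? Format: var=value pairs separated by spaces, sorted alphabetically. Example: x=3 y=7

Step 1: thread A executes A1 (x = 8). Shared: x=8. PCs: A@1 B@0 C@0
Step 2: thread C executes C1 (x = x). Shared: x=8. PCs: A@1 B@0 C@1
Step 3: thread B executes B1 (x = x + 5). Shared: x=13. PCs: A@1 B@1 C@1
Step 4: thread B executes B2 (x = 1). Shared: x=1. PCs: A@1 B@2 C@1
Step 5: thread A executes A2 (x = x). Shared: x=1. PCs: A@2 B@2 C@1
Step 6: thread C executes C2 (x = 2). Shared: x=2. PCs: A@2 B@2 C@2

Answer: x=2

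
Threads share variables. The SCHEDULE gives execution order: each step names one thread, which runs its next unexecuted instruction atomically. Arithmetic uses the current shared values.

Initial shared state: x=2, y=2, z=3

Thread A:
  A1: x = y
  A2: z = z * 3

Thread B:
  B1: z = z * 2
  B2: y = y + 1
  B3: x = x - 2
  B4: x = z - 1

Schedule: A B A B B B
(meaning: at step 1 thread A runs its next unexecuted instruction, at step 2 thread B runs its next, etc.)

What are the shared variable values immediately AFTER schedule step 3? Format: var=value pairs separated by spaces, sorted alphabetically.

Answer: x=2 y=2 z=18

Derivation:
Step 1: thread A executes A1 (x = y). Shared: x=2 y=2 z=3. PCs: A@1 B@0
Step 2: thread B executes B1 (z = z * 2). Shared: x=2 y=2 z=6. PCs: A@1 B@1
Step 3: thread A executes A2 (z = z * 3). Shared: x=2 y=2 z=18. PCs: A@2 B@1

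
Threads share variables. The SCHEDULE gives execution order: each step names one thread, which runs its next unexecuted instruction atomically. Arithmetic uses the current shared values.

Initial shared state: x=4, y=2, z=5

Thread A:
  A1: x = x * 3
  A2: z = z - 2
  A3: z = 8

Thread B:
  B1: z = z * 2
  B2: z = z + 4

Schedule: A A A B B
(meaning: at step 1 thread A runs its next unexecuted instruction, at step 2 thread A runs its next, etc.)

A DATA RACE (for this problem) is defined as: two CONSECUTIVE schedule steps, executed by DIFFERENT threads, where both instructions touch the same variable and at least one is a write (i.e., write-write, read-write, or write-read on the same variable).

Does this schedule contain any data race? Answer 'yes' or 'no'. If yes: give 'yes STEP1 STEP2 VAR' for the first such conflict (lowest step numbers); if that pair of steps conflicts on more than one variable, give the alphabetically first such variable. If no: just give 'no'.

Steps 1,2: same thread (A). No race.
Steps 2,3: same thread (A). No race.
Steps 3,4: A(z = 8) vs B(z = z * 2). RACE on z (W-W).
Steps 4,5: same thread (B). No race.
First conflict at steps 3,4.

Answer: yes 3 4 z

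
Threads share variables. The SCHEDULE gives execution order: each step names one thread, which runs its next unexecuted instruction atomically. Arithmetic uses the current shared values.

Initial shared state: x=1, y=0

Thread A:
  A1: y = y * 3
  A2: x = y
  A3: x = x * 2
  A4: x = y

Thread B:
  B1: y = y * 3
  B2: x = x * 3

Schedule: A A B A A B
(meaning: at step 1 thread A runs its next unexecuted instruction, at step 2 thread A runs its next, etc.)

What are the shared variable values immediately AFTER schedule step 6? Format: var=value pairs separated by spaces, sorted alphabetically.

Answer: x=0 y=0

Derivation:
Step 1: thread A executes A1 (y = y * 3). Shared: x=1 y=0. PCs: A@1 B@0
Step 2: thread A executes A2 (x = y). Shared: x=0 y=0. PCs: A@2 B@0
Step 3: thread B executes B1 (y = y * 3). Shared: x=0 y=0. PCs: A@2 B@1
Step 4: thread A executes A3 (x = x * 2). Shared: x=0 y=0. PCs: A@3 B@1
Step 5: thread A executes A4 (x = y). Shared: x=0 y=0. PCs: A@4 B@1
Step 6: thread B executes B2 (x = x * 3). Shared: x=0 y=0. PCs: A@4 B@2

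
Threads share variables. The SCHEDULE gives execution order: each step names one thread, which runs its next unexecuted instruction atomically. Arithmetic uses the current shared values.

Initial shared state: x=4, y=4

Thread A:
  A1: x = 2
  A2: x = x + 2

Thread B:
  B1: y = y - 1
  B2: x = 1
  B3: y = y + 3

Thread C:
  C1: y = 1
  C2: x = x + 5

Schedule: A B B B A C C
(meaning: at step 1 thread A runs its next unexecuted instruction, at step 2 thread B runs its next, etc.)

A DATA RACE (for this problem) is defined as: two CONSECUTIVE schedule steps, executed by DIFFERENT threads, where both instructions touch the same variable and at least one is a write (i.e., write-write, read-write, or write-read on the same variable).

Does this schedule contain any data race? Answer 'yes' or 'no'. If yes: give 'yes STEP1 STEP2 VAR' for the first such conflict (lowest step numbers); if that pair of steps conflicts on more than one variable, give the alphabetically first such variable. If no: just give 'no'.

Steps 1,2: A(r=-,w=x) vs B(r=y,w=y). No conflict.
Steps 2,3: same thread (B). No race.
Steps 3,4: same thread (B). No race.
Steps 4,5: B(r=y,w=y) vs A(r=x,w=x). No conflict.
Steps 5,6: A(r=x,w=x) vs C(r=-,w=y). No conflict.
Steps 6,7: same thread (C). No race.

Answer: no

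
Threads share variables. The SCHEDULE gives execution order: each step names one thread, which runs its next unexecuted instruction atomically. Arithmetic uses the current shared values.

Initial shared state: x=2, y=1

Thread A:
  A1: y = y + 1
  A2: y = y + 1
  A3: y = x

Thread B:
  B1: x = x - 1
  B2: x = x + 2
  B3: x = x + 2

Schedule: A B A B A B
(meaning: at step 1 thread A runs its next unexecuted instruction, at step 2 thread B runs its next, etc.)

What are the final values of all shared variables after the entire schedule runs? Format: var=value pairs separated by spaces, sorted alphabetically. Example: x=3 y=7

Answer: x=5 y=3

Derivation:
Step 1: thread A executes A1 (y = y + 1). Shared: x=2 y=2. PCs: A@1 B@0
Step 2: thread B executes B1 (x = x - 1). Shared: x=1 y=2. PCs: A@1 B@1
Step 3: thread A executes A2 (y = y + 1). Shared: x=1 y=3. PCs: A@2 B@1
Step 4: thread B executes B2 (x = x + 2). Shared: x=3 y=3. PCs: A@2 B@2
Step 5: thread A executes A3 (y = x). Shared: x=3 y=3. PCs: A@3 B@2
Step 6: thread B executes B3 (x = x + 2). Shared: x=5 y=3. PCs: A@3 B@3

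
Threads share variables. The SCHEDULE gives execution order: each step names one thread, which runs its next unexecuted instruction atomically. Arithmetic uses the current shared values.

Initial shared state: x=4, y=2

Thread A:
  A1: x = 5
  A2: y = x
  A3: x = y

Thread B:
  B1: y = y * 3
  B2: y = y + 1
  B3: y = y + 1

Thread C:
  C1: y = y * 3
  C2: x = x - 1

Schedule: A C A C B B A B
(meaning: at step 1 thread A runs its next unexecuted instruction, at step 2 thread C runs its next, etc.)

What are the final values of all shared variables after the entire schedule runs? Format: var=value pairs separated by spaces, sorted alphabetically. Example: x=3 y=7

Answer: x=16 y=17

Derivation:
Step 1: thread A executes A1 (x = 5). Shared: x=5 y=2. PCs: A@1 B@0 C@0
Step 2: thread C executes C1 (y = y * 3). Shared: x=5 y=6. PCs: A@1 B@0 C@1
Step 3: thread A executes A2 (y = x). Shared: x=5 y=5. PCs: A@2 B@0 C@1
Step 4: thread C executes C2 (x = x - 1). Shared: x=4 y=5. PCs: A@2 B@0 C@2
Step 5: thread B executes B1 (y = y * 3). Shared: x=4 y=15. PCs: A@2 B@1 C@2
Step 6: thread B executes B2 (y = y + 1). Shared: x=4 y=16. PCs: A@2 B@2 C@2
Step 7: thread A executes A3 (x = y). Shared: x=16 y=16. PCs: A@3 B@2 C@2
Step 8: thread B executes B3 (y = y + 1). Shared: x=16 y=17. PCs: A@3 B@3 C@2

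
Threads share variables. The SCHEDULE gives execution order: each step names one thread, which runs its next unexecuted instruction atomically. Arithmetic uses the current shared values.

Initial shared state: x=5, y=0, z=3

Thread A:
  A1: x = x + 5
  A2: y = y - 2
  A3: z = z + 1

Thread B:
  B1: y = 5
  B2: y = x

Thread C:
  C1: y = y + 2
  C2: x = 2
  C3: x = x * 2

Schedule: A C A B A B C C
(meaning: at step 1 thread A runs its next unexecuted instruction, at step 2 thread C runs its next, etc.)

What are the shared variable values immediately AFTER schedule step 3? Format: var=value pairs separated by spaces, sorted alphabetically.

Answer: x=10 y=0 z=3

Derivation:
Step 1: thread A executes A1 (x = x + 5). Shared: x=10 y=0 z=3. PCs: A@1 B@0 C@0
Step 2: thread C executes C1 (y = y + 2). Shared: x=10 y=2 z=3. PCs: A@1 B@0 C@1
Step 3: thread A executes A2 (y = y - 2). Shared: x=10 y=0 z=3. PCs: A@2 B@0 C@1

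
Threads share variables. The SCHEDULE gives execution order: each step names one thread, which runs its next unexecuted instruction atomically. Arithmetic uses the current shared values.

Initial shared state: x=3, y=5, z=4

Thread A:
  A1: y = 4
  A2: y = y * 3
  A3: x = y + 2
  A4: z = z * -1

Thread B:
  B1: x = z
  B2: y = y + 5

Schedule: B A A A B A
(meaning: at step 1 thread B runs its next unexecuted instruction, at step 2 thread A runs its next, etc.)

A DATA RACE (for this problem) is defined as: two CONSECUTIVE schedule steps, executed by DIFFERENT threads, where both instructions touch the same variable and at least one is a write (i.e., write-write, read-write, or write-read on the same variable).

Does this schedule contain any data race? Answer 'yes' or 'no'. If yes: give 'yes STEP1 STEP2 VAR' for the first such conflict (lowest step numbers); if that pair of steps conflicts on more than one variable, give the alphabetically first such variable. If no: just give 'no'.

Answer: yes 4 5 y

Derivation:
Steps 1,2: B(r=z,w=x) vs A(r=-,w=y). No conflict.
Steps 2,3: same thread (A). No race.
Steps 3,4: same thread (A). No race.
Steps 4,5: A(x = y + 2) vs B(y = y + 5). RACE on y (R-W).
Steps 5,6: B(r=y,w=y) vs A(r=z,w=z). No conflict.
First conflict at steps 4,5.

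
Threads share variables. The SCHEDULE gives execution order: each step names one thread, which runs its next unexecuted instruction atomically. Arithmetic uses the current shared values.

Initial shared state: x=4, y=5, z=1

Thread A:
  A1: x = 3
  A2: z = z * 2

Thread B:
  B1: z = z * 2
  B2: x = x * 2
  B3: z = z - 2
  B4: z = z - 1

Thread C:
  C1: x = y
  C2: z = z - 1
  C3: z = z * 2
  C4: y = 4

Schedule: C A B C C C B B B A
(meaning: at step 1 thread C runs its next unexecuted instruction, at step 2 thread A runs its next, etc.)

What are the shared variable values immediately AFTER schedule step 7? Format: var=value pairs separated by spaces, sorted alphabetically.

Step 1: thread C executes C1 (x = y). Shared: x=5 y=5 z=1. PCs: A@0 B@0 C@1
Step 2: thread A executes A1 (x = 3). Shared: x=3 y=5 z=1. PCs: A@1 B@0 C@1
Step 3: thread B executes B1 (z = z * 2). Shared: x=3 y=5 z=2. PCs: A@1 B@1 C@1
Step 4: thread C executes C2 (z = z - 1). Shared: x=3 y=5 z=1. PCs: A@1 B@1 C@2
Step 5: thread C executes C3 (z = z * 2). Shared: x=3 y=5 z=2. PCs: A@1 B@1 C@3
Step 6: thread C executes C4 (y = 4). Shared: x=3 y=4 z=2. PCs: A@1 B@1 C@4
Step 7: thread B executes B2 (x = x * 2). Shared: x=6 y=4 z=2. PCs: A@1 B@2 C@4

Answer: x=6 y=4 z=2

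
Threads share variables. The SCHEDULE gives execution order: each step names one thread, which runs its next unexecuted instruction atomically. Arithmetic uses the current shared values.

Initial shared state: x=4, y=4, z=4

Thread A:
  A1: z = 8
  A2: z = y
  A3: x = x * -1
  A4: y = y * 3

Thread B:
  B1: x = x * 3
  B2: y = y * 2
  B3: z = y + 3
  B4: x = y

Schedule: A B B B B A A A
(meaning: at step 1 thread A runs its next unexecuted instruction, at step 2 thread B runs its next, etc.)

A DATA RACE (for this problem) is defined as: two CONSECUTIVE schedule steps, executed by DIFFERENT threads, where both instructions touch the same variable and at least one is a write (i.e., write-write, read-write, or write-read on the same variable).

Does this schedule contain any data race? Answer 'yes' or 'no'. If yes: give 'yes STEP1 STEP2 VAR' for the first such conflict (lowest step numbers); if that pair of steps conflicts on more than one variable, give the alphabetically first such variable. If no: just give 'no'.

Steps 1,2: A(r=-,w=z) vs B(r=x,w=x). No conflict.
Steps 2,3: same thread (B). No race.
Steps 3,4: same thread (B). No race.
Steps 4,5: same thread (B). No race.
Steps 5,6: B(r=y,w=x) vs A(r=y,w=z). No conflict.
Steps 6,7: same thread (A). No race.
Steps 7,8: same thread (A). No race.

Answer: no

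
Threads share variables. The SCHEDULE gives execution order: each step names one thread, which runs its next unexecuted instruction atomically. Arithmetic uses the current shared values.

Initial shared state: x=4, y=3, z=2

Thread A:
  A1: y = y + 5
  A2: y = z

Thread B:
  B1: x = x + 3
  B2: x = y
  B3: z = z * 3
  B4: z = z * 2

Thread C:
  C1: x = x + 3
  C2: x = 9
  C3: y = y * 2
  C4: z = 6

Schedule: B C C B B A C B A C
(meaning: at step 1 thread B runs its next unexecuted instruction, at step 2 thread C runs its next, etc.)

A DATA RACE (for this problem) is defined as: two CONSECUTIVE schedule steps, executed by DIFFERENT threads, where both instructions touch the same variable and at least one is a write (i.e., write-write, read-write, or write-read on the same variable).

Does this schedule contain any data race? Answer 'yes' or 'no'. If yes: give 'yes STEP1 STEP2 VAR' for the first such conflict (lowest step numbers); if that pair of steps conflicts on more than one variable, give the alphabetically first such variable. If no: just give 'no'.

Steps 1,2: B(x = x + 3) vs C(x = x + 3). RACE on x (W-W).
Steps 2,3: same thread (C). No race.
Steps 3,4: C(x = 9) vs B(x = y). RACE on x (W-W).
Steps 4,5: same thread (B). No race.
Steps 5,6: B(r=z,w=z) vs A(r=y,w=y). No conflict.
Steps 6,7: A(y = y + 5) vs C(y = y * 2). RACE on y (W-W).
Steps 7,8: C(r=y,w=y) vs B(r=z,w=z). No conflict.
Steps 8,9: B(z = z * 2) vs A(y = z). RACE on z (W-R).
Steps 9,10: A(y = z) vs C(z = 6). RACE on z (R-W).
First conflict at steps 1,2.

Answer: yes 1 2 x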